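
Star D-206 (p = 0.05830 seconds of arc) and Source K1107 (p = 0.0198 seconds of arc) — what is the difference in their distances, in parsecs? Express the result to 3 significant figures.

33.4 pc

d_A = 1/0.05830″ = 17.153 pc; d_B = 1/0.01980″ = 50.505 pc.
|d_B − d_A| = |50.505 − 17.153| = 33.352 pc.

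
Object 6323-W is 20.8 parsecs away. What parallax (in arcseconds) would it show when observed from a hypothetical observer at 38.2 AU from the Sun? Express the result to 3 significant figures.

1.84 arcsec

p (arcsec) = B (AU) / d (pc).
p = 38.2 / 20.8 = 1.8365 arcsec.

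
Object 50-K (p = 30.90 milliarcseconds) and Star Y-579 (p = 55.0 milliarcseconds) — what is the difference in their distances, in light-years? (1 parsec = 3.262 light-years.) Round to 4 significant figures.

d_A = 1/0.03090″ = 32.362 pc; d_B = 1/0.05500″ = 18.182 pc.
|d_B − d_A| = |18.182 − 32.362| = 14.18 pc = 14.18 × 3.262 ly = 46.255 ly.

46.26 ly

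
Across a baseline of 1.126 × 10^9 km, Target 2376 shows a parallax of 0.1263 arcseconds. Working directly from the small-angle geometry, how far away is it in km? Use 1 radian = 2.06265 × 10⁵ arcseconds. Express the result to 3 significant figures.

θ = 0.1263″ = 0.1263/206265 = 6.1232 × 10^-7 rad.
d = B/θ = (1.126 × 10^9) / (6.1232 × 10^-7) = 1.8389 × 10^15 km.

1.84 × 10^15 km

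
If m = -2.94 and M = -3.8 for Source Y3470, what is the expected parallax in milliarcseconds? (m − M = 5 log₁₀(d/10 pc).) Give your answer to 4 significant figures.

67.30 mas

m − M = -2.94 − (-3.8) = 0.86.
d = 10^((m−M)/5 + 1) = 10^1.172 = 14.859 pc.
p = 1/d = 1/14.859 = 0.067299 arcsec = 67.299 mas.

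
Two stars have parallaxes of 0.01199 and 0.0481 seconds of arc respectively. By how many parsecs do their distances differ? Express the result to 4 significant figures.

d_A = 1/0.01199″ = 83.403 pc; d_B = 1/0.04810″ = 20.79 pc.
|d_B − d_A| = |20.79 − 83.403| = 62.613 pc.

62.61 pc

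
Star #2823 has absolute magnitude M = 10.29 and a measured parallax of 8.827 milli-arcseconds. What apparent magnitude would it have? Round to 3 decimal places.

m = 15.561

d = 1/p = 1/0.008827″ = 113.29 pc.
m − M = 5 log₁₀ d − 5 = 5 log₁₀(113.29) − 5 = 10.2710 − 5 = 5.2710.
m = M + (m − M) = 10.29 + 5.2710 = 15.561.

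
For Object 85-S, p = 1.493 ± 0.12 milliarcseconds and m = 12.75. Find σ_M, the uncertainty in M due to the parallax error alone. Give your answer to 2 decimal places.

σ_M = 0.17 mag

M = m − 5 log₁₀ d + 5 = m + 5 log₁₀ p + 5, so ∂M/∂p = 5/(p ln 10).
σ_M = (5/ln 10) · (σ_p/p) = 2.1715 × 0.12/1.493 = 2.1715 × 0.080375 = 0.17453.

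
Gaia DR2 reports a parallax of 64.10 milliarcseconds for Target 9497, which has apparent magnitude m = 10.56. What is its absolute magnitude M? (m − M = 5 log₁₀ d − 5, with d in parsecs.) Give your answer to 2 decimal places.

M = 9.59

d = 1/p = 1/0.06410″ = 15.601 pc.
m − M = 5 log₁₀(15.601) − 5 = 5.9658 − 5 = 0.9658.
M = m − (m − M) = 10.56 − 0.9658 = 9.59.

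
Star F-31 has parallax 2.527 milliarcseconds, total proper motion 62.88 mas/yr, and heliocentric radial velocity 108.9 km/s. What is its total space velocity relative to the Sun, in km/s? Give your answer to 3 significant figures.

d = 1/p = 1/0.002527″ = 395.73 pc.
μ = 62.88 mas/yr = 0.06288 ″/yr.
v_t = 4.740 μ d = 4.740 × 0.06288 × 395.73 = 117.95 km/s.
v = √(v_r² + v_t²) = √(108.9² + 117.95²) = √25771.4 = 160.53 km/s.

161 km/s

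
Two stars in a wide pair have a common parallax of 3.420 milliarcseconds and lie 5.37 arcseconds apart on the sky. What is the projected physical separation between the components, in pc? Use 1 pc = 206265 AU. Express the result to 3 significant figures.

d = 1/p = 1/0.003420″ = 292.4 pc.
At distance d (pc), an angle of θ arcsec spans θ·d AU: s = 5.37 × 292.4 = 1570.2 AU.
= 1570.2 / 206265 = 0.0076125 pc.

0.00761 pc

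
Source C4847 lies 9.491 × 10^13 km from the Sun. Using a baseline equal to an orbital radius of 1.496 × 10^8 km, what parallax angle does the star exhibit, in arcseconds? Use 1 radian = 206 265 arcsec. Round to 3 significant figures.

0.325 arcsec

θ ≈ B/d = (1.496 × 10^8) / (9.491 × 10^13) = 1.5762 × 10^-6 rad.
In arcseconds: 1.5762 × 10^-6 × 206265 = 0.32511″.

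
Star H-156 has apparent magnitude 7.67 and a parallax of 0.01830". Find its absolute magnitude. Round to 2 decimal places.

d = 1/p = 1/0.01830″ = 54.645 pc.
m − M = 5 log₁₀(54.645) − 5 = 8.6878 − 5 = 3.6878.
M = m − (m − M) = 7.67 − 3.6878 = 3.98.

M = 3.98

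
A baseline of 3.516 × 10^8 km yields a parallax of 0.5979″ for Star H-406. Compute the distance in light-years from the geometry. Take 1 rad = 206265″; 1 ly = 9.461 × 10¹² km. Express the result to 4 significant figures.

12.82 ly

θ = 0.5979″ = 0.5979/206265 = 2.8987 × 10^-6 rad.
d = B/θ = (3.516 × 10^8) / (2.8987 × 10^-6) = 1.2130 × 10^14 km = (1.2130 × 10^14) / (9.461 × 10^12) ly = 12.821 ly.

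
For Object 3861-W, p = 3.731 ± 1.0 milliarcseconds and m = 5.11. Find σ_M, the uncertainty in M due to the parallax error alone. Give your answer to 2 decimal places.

M = m − 5 log₁₀ d + 5 = m + 5 log₁₀ p + 5, so ∂M/∂p = 5/(p ln 10).
σ_M = (5/ln 10) · (σ_p/p) = 2.1715 × 1.0/3.731 = 2.1715 × 0.26802 = 0.58201.

σ_M = 0.58 mag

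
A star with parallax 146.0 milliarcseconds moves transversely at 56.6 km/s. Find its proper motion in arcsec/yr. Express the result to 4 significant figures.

1.743 arcsec/yr

d = 1/p = 1/0.1460″ = 6.8493 pc.
μ = v_t / (4.74 d) = 56.6 / (4.74 × 6.8493) = 56.6 / 32.466 = 1.7434 ″/yr.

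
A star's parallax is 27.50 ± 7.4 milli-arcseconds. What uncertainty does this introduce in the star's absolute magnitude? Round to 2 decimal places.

M = m − 5 log₁₀ d + 5 = m + 5 log₁₀ p + 5, so ∂M/∂p = 5/(p ln 10).
σ_M = (5/ln 10) · (σ_p/p) = 2.1715 × 7.4/27.50 = 2.1715 × 0.26909 = 0.58433.

σ_M = 0.58 mag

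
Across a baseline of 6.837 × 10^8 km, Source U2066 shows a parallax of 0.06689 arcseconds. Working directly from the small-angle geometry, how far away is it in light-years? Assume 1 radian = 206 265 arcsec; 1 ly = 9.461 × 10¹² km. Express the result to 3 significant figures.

223 ly

θ = 0.06689″ = 0.06689/206265 = 3.2429 × 10^-7 rad.
d = B/θ = (6.837 × 10^8) / (3.2429 × 10^-7) = 2.1083 × 10^15 km = (2.1083 × 10^15) / (9.461 × 10^12) ly = 222.84 ly.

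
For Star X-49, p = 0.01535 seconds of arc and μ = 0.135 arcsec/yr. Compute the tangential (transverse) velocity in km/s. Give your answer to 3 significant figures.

41.7 km/s

d = 1/p = 1/0.01535″ = 65.147 pc.
v_t = 4.74 × μ × d = 4.74 × 0.135 × 65.147 = 41.688 km/s.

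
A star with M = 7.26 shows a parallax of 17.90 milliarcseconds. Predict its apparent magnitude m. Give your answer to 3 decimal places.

d = 1/p = 1/0.01790″ = 55.866 pc.
m − M = 5 log₁₀ d − 5 = 5 log₁₀(55.866) − 5 = 8.7357 − 5 = 3.7357.
m = M + (m − M) = 7.26 + 3.7357 = 10.996.

m = 10.996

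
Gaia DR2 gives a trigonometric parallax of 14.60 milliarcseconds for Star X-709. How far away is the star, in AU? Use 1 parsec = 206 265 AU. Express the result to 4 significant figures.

1.413 × 10^7 AU

p = 14.60 milliarcseconds = 0.01460 arcsec.
d = 1/p = 1/0.01460 = 68.493 pc.
In AU: 68.493 × 206265 = 1.4128 × 10^7 AU.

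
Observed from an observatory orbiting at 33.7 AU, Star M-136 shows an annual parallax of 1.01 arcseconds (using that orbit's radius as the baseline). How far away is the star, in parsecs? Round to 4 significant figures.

33.37 pc

With baseline B (in AU) and parallax p (in arcsec), d = B/p parsecs.
d = 33.7 / 1.01 = 33.366 pc.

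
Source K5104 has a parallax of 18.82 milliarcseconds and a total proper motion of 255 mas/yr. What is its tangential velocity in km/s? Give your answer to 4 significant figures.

d = 1/p = 1/0.01882″ = 53.135 pc.
μ = 255 mas/yr = 0.255 ″/yr.
v_t = 4.74 × μ × d = 4.74 × 0.255 × 53.135 = 64.224 km/s.

64.22 km/s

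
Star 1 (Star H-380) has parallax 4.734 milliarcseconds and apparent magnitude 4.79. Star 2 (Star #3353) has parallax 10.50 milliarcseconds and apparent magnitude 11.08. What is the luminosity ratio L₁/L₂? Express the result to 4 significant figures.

L₁/L₂ = 1614

d₁ = 1/p₁ = 1/0.004734″ = 211.24 pc; d₂ = 1/p₂ = 1/0.01050″ = 95.238 pc.
M₁ = m₁ − 5 log₁₀ d₁ + 5 = 4.79 − 11.6239 + 5 = -1.8339.
M₂ = 11.08 − 9.8941 + 5 = 6.1859.
L₁/L₂ = 10^(0.4(M₂ − M₁)) = 10^(0.4 × 8.0198) = 10^3.20792 = 1614.1.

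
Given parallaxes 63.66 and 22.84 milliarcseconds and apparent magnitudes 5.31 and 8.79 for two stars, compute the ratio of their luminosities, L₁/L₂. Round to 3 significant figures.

L₁/L₂ = 3.17

d₁ = 1/p₁ = 1/0.06366″ = 15.708 pc; d₂ = 1/p₂ = 1/0.02284″ = 43.783 pc.
M₁ = m₁ − 5 log₁₀ d₁ + 5 = 5.31 − 5.9806 + 5 = 4.3294.
M₂ = 8.79 − 8.2065 + 5 = 5.5835.
L₁/L₂ = 10^(0.4(M₂ − M₁)) = 10^(0.4 × 1.2541) = 10^0.50164 = 3.1742.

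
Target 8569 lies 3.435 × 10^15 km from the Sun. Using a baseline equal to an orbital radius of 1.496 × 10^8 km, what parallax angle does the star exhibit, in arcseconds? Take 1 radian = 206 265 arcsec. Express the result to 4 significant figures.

θ ≈ B/d = (1.496 × 10^8) / (3.435 × 10^15) = 4.3552 × 10^-8 rad.
In arcseconds: 4.3552 × 10^-8 × 206265 = 0.0089833″.

0.008983 arcsec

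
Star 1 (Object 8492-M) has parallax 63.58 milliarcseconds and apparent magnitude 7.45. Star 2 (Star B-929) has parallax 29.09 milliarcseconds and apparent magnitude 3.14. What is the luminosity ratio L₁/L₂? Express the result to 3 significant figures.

L₁/L₂ = 0.00395

d₁ = 1/p₁ = 1/0.06358″ = 15.728 pc; d₂ = 1/p₂ = 1/0.02909″ = 34.376 pc.
M₁ = m₁ − 5 log₁₀ d₁ + 5 = 7.45 − 5.9834 + 5 = 6.4666.
M₂ = 3.14 − 7.6813 + 5 = 0.4587.
L₁/L₂ = 10^(0.4(M₂ − M₁)) = 10^(0.4 × (-6.0079)) = 10^(-2.40316) = 0.0039522.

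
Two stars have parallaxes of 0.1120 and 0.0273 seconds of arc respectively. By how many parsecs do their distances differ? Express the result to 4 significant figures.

d_A = 1/0.1120″ = 8.9286 pc; d_B = 1/0.02730″ = 36.63 pc.
|d_B − d_A| = |36.63 − 8.9286| = 27.701 pc.

27.70 pc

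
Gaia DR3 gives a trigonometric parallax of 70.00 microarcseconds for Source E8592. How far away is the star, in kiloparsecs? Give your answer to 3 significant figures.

p = 70.00 microarcseconds = 0.00007000 arcsec.
d = 1/p = 1/0.00007000 = 14286 pc.
= 14.286 kpc.

14.3 kpc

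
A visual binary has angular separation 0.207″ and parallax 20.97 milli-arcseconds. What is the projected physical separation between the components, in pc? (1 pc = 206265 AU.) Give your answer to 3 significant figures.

d = 1/p = 1/0.02097″ = 47.687 pc.
At distance d (pc), an angle of θ arcsec spans θ·d AU: s = 0.207 × 47.687 = 9.8712 AU.
= 9.8712 / 206265 = 4.7857 × 10^-5 pc.

4.79 × 10^-5 pc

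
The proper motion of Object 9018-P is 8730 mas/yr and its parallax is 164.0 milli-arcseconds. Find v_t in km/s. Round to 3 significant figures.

252 km/s

d = 1/p = 1/0.1640″ = 6.0976 pc.
μ = 8730 mas/yr = 8.73 ″/yr.
v_t = 4.74 × μ × d = 4.74 × 8.73 × 6.0976 = 252.32 km/s.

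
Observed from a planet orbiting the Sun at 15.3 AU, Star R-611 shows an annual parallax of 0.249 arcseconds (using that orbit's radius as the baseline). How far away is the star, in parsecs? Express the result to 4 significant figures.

With baseline B (in AU) and parallax p (in arcsec), d = B/p parsecs.
d = 15.3 / 0.249 = 61.446 pc.

61.45 pc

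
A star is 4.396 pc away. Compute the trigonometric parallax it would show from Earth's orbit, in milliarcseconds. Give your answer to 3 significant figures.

p = 1/d = 1/4.396 = 0.22748 arcsec.
= 0.22748 × 1000 = 227.48 mas.

227 mas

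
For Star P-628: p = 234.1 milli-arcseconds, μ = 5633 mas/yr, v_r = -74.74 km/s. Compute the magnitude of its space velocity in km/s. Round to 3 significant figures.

136 km/s

d = 1/p = 1/0.2341″ = 4.2717 pc.
μ = 5633 mas/yr = 5.633 ″/yr.
v_t = 4.740 μ d = 4.740 × 5.633 × 4.2717 = 114.06 km/s.
v = √(v_r² + v_t²) = √((-74.74)² + 114.06²) = √18595.8 = 136.37 km/s.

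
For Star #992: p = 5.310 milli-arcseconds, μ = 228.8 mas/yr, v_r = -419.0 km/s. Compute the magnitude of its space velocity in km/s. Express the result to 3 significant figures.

466 km/s

d = 1/p = 1/0.005310″ = 188.32 pc.
μ = 228.8 mas/yr = 0.2288 ″/yr.
v_t = 4.740 μ d = 4.740 × 0.2288 × 188.32 = 204.24 km/s.
v = √(v_r² + v_t²) = √((-419.0)² + 204.24²) = √217275 = 466.13 km/s.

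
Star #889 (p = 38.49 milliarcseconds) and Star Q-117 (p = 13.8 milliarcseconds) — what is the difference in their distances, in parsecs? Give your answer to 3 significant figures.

d_A = 1/0.03849″ = 25.981 pc; d_B = 1/0.01380″ = 72.464 pc.
|d_B − d_A| = |72.464 − 25.981| = 46.483 pc.

46.5 pc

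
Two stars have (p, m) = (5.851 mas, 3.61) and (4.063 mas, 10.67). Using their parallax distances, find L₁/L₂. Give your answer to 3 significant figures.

L₁/L₂ = 322

d₁ = 1/p₁ = 1/0.005851″ = 170.91 pc; d₂ = 1/p₂ = 1/0.004063″ = 246.12 pc.
M₁ = m₁ − 5 log₁₀ d₁ + 5 = 3.61 − 11.1638 + 5 = -2.5538.
M₂ = 10.67 − 11.9557 + 5 = 3.7143.
L₁/L₂ = 10^(0.4(M₂ − M₁)) = 10^(0.4 × 6.2681) = 10^2.50724 = 321.54.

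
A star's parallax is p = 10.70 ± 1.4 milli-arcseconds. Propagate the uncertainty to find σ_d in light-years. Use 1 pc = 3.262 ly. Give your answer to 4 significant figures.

39.89 ly

d = 1/p, so σ_d = σ_p / p².
σ_d = 0.00140 / (0.01070)² = 0.00140 / 0.00011449 = 12.228 pc = 12.228 × 3.262 ly = 39.888 ly.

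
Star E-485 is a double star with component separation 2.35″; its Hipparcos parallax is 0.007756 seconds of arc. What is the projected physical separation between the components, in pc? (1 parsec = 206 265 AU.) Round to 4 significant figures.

d = 1/p = 1/0.007756″ = 128.93 pc.
At distance d (pc), an angle of θ arcsec spans θ·d AU: s = 2.35 × 128.93 = 302.99 AU.
= 302.99 / 206265 = 0.0014689 pc.

0.001469 pc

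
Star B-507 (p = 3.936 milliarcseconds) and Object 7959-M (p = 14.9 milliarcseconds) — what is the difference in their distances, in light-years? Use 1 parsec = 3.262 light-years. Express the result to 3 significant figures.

d_A = 1/0.003936″ = 254.07 pc; d_B = 1/0.01490″ = 67.114 pc.
|d_B − d_A| = |67.114 − 254.07| = 186.96 pc = 186.96 × 3.262 ly = 609.86 ly.

610 ly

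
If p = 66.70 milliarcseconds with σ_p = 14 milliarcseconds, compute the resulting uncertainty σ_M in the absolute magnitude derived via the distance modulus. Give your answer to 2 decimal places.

M = m − 5 log₁₀ d + 5 = m + 5 log₁₀ p + 5, so ∂M/∂p = 5/(p ln 10).
σ_M = (5/ln 10) · (σ_p/p) = 2.1715 × 14/66.70 = 2.1715 × 0.2099 = 0.4558.

σ_M = 0.46 mag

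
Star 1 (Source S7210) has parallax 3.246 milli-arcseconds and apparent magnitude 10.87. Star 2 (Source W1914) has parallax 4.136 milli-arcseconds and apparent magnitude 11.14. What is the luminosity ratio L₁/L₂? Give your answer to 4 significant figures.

L₁/L₂ = 2.082

d₁ = 1/p₁ = 1/0.003246″ = 308.07 pc; d₂ = 1/p₂ = 1/0.004136″ = 241.78 pc.
M₁ = m₁ − 5 log₁₀ d₁ + 5 = 10.87 − 12.4432 + 5 = 3.4268.
M₂ = 11.14 − 11.9171 + 5 = 4.2229.
L₁/L₂ = 10^(0.4(M₂ − M₁)) = 10^(0.4 × 0.7961) = 10^0.31844 = 2.0818.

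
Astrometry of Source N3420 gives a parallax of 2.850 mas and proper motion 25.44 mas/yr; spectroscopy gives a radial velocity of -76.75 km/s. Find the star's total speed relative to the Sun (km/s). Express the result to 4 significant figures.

87.64 km/s

d = 1/p = 1/0.002850″ = 350.88 pc.
μ = 25.44 mas/yr = 0.02544 ″/yr.
v_t = 4.740 μ d = 4.740 × 0.02544 × 350.88 = 42.311 km/s.
v = √(v_r² + v_t²) = √((-76.75)² + 42.311²) = √7680.78 = 87.64 km/s.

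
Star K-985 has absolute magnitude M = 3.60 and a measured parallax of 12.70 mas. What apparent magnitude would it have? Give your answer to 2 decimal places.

d = 1/p = 1/0.01270″ = 78.74 pc.
m − M = 5 log₁₀ d − 5 = 5 log₁₀(78.74) − 5 = 9.4810 − 5 = 4.4810.
m = M + (m − M) = 3.60 + 4.4810 = 8.08.

m = 8.08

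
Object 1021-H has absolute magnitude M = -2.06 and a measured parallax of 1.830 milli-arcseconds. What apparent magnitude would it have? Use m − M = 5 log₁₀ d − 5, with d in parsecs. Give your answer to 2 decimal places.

d = 1/p = 1/0.001830″ = 546.45 pc.
m − M = 5 log₁₀ d − 5 = 5 log₁₀(546.45) − 5 = 13.6878 − 5 = 8.6878.
m = M + (m − M) = -2.06 + 8.6878 = 6.63.

m = 6.63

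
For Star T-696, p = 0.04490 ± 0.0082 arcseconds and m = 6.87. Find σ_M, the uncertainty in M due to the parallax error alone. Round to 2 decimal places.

M = m − 5 log₁₀ d + 5 = m + 5 log₁₀ p + 5, so ∂M/∂p = 5/(p ln 10).
σ_M = (5/ln 10) · (σ_p/p) = 2.1715 × 0.0082/0.04490 = 2.1715 × 0.18263 = 0.39658.

σ_M = 0.40 mag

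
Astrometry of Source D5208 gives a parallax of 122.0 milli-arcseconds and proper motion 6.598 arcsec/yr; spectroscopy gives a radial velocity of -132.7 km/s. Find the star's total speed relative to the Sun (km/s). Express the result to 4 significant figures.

d = 1/p = 1/0.1220″ = 8.1967 pc.
v_t = 4.740 μ d = 4.740 × 6.598 × 8.1967 = 256.35 km/s.
v = √(v_r² + v_t²) = √((-132.7)² + 256.35²) = √83324.6 = 288.66 km/s.

288.7 km/s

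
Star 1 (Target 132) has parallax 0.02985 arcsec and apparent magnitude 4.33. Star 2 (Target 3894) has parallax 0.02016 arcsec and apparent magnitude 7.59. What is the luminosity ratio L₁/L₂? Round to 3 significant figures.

d₁ = 1/p₁ = 1/0.02985″ = 33.501 pc; d₂ = 1/p₂ = 1/0.02016″ = 49.603 pc.
M₁ = m₁ − 5 log₁₀ d₁ + 5 = 4.33 − 7.6253 + 5 = 1.7047.
M₂ = 7.59 − 8.4775 + 5 = 4.1125.
L₁/L₂ = 10^(0.4(M₂ − M₁)) = 10^(0.4 × 2.4078) = 10^0.96312 = 9.1859.

L₁/L₂ = 9.19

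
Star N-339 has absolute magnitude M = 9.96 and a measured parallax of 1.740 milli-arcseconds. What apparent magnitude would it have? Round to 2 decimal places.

m = 18.76

d = 1/p = 1/0.001740″ = 574.71 pc.
m − M = 5 log₁₀ d − 5 = 5 log₁₀(574.71) − 5 = 13.7972 − 5 = 8.7972.
m = M + (m − M) = 9.96 + 8.7972 = 18.76.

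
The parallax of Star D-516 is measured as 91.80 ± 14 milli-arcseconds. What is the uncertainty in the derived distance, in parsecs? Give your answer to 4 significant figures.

1.661 pc

d = 1/p, so σ_d = σ_p / p².
σ_d = 0.0140 / (0.09180)² = 0.0140 / 0.0084272 = 1.6613 pc.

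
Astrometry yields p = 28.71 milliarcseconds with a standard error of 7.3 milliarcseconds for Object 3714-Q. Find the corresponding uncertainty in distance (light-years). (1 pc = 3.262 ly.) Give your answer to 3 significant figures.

d = 1/p, so σ_d = σ_p / p².
σ_d = 0.00730 / (0.02871)² = 0.00730 / 0.00082426 = 8.8564 pc = 8.8564 × 3.262 ly = 28.89 ly.

28.9 ly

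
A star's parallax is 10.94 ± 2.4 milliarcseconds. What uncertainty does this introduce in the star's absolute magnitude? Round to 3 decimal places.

M = m − 5 log₁₀ d + 5 = m + 5 log₁₀ p + 5, so ∂M/∂p = 5/(p ln 10).
σ_M = (5/ln 10) · (σ_p/p) = 2.1715 × 2.4/10.94 = 2.1715 × 0.21938 = 0.47638.

σ_M = 0.476 mag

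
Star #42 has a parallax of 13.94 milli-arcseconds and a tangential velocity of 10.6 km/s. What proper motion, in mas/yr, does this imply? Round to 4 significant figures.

31.17 mas/yr

d = 1/p = 1/0.01394″ = 71.736 pc.
μ = v_t / (4.74 d) = 10.6 / (4.74 × 71.736) = 10.6 / 340.03 = 0.031174 ″/yr = 31.174 mas/yr.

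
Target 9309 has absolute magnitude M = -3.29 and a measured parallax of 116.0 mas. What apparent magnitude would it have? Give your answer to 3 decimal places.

d = 1/p = 1/0.1160″ = 8.6207 pc.
m − M = 5 log₁₀ d − 5 = 5 log₁₀(8.6207) − 5 = 4.6777 − 5 = -0.3223.
m = M + (m − M) = -3.29 + (-0.3223) = -3.612.

m = -3.612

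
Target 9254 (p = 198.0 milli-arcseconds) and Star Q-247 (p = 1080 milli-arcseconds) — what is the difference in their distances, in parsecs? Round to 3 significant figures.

d_A = 1/0.1980″ = 5.0505 pc; d_B = 1/1.080″ = 0.92593 pc.
|d_B − d_A| = |0.92593 − 5.0505| = 4.1246 pc.

4.12 pc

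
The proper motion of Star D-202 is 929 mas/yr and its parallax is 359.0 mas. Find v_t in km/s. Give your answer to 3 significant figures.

d = 1/p = 1/0.3590″ = 2.7855 pc.
μ = 929 mas/yr = 0.929 ″/yr.
v_t = 4.74 × μ × d = 4.74 × 0.929 × 2.7855 = 12.266 km/s.

12.3 km/s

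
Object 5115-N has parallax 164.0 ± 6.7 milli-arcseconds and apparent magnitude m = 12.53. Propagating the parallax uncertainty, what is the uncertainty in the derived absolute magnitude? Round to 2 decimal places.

M = m − 5 log₁₀ d + 5 = m + 5 log₁₀ p + 5, so ∂M/∂p = 5/(p ln 10).
σ_M = (5/ln 10) · (σ_p/p) = 2.1715 × 6.7/164.0 = 2.1715 × 0.040854 = 0.088714.

σ_M = 0.09 mag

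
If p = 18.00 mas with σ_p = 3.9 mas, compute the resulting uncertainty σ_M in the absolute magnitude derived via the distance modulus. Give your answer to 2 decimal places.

M = m − 5 log₁₀ d + 5 = m + 5 log₁₀ p + 5, so ∂M/∂p = 5/(p ln 10).
σ_M = (5/ln 10) · (σ_p/p) = 2.1715 × 3.9/18.00 = 2.1715 × 0.21667 = 0.4705.

σ_M = 0.47 mag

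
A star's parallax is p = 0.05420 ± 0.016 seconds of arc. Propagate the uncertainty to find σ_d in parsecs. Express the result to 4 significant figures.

d = 1/p, so σ_d = σ_p / p².
σ_d = 0.0160 / (0.05420)² = 0.0160 / 0.0029376 = 5.4466 pc.

5.447 pc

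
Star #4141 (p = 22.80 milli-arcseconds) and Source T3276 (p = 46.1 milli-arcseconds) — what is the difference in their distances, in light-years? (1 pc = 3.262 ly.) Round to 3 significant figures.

d_A = 1/0.02280″ = 43.86 pc; d_B = 1/0.04610″ = 21.692 pc.
|d_B − d_A| = |21.692 − 43.86| = 22.168 pc = 22.168 × 3.262 ly = 72.312 ly.

72.3 ly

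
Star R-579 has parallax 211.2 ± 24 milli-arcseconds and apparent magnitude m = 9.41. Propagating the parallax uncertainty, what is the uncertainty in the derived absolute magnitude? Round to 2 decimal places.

σ_M = 0.25 mag

M = m − 5 log₁₀ d + 5 = m + 5 log₁₀ p + 5, so ∂M/∂p = 5/(p ln 10).
σ_M = (5/ln 10) · (σ_p/p) = 2.1715 × 24/211.2 = 2.1715 × 0.11364 = 0.24677.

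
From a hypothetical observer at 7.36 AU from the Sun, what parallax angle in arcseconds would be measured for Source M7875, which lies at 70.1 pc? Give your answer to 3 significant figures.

p (arcsec) = B (AU) / d (pc).
p = 7.36 / 70.1 = 0.10499 arcsec.

0.105 arcsec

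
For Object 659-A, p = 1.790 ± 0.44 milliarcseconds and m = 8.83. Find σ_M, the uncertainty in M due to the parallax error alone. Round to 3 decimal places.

M = m − 5 log₁₀ d + 5 = m + 5 log₁₀ p + 5, so ∂M/∂p = 5/(p ln 10).
σ_M = (5/ln 10) · (σ_p/p) = 2.1715 × 0.44/1.790 = 2.1715 × 0.24581 = 0.53378.

σ_M = 0.534 mag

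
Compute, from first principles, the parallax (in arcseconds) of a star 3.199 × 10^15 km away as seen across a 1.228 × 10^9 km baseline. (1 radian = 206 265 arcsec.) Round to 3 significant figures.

θ ≈ B/d = (1.228 × 10^9) / (3.199 × 10^15) = 3.8387 × 10^-7 rad.
In arcseconds: 3.8387 × 10^-7 × 206265 = 0.079179″.

0.0792 arcsec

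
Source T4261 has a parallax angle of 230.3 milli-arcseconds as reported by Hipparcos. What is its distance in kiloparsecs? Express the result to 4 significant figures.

p = 230.3 milli-arcseconds = 0.2303 arcsec.
d = 1/p = 1/0.2303 = 4.3422 pc.
= 0.0043422 kpc.

0.004342 kpc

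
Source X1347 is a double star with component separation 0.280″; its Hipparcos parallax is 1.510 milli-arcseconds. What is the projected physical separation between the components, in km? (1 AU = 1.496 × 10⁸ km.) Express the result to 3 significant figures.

2.77 × 10^10 km

d = 1/p = 1/0.001510″ = 662.25 pc.
At distance d (pc), an angle of θ arcsec spans θ·d AU: s = 0.280 × 662.25 = 185.43 AU.
= 185.43 × 1.496 × 10⁸ km = 2.7740 × 10^10 km.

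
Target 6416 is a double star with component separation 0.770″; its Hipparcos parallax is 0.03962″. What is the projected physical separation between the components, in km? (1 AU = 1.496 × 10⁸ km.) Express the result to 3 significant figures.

2.91 × 10^9 km

d = 1/p = 1/0.03962″ = 25.24 pc.
At distance d (pc), an angle of θ arcsec spans θ·d AU: s = 0.770 × 25.24 = 19.435 AU.
= 19.435 × 1.496 × 10⁸ km = 2.9075 × 10^9 km.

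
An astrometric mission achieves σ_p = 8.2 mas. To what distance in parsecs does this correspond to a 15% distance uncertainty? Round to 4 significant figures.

σ_d/d = σ_p/p, so the condition is σ_p/p ≤ 0.15, i.e. p ≥ σ_p/0.15.
p_min = 8.2/0.15 = 54.667 mas = 0.054667 arcsec.
d_max = 1/p_min = 1/0.054667 = 18.293 pc.

18.29 pc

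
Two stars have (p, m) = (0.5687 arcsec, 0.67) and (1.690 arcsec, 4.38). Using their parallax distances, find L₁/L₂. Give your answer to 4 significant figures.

L₁/L₂ = 269.2

d₁ = 1/p₁ = 1/0.5687″ = 1.7584 pc; d₂ = 1/p₂ = 1/1.690″ = 0.59172 pc.
M₁ = m₁ − 5 log₁₀ d₁ + 5 = 0.67 − 1.2256 + 5 = 4.4444.
M₂ = 4.38 − (-1.1394) + 5 = 10.5194.
L₁/L₂ = 10^(0.4(M₂ − M₁)) = 10^(0.4 × 6.0750) = 10^2.43000 = 269.15.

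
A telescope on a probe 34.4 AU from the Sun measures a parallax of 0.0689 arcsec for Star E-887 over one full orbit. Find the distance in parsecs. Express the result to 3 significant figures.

With baseline B (in AU) and parallax p (in arcsec), d = B/p parsecs.
d = 34.4 / 0.0689 = 499.27 pc.

499 pc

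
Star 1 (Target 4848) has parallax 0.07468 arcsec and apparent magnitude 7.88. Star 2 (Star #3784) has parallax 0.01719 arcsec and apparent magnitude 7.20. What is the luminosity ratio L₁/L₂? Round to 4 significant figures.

L₁/L₂ = 0.02832

d₁ = 1/p₁ = 1/0.07468″ = 13.39 pc; d₂ = 1/p₂ = 1/0.01719″ = 58.173 pc.
M₁ = m₁ − 5 log₁₀ d₁ + 5 = 7.88 − 5.6339 + 5 = 7.2461.
M₂ = 7.20 − 8.8236 + 5 = 3.3764.
L₁/L₂ = 10^(0.4(M₂ − M₁)) = 10^(0.4 × (-3.8697)) = 10^(-1.54788) = 0.028322.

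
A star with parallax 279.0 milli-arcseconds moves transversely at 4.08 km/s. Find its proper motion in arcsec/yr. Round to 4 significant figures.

d = 1/p = 1/0.2790″ = 3.5842 pc.
μ = v_t / (4.74 d) = 4.08 / (4.74 × 3.5842) = 4.08 / 16.989 = 0.24016 ″/yr.

0.2402 arcsec/yr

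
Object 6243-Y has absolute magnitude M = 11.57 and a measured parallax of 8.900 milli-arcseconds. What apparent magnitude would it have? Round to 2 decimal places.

d = 1/p = 1/0.008900″ = 112.36 pc.
m − M = 5 log₁₀ d − 5 = 5 log₁₀(112.36) − 5 = 10.2531 − 5 = 5.2531.
m = M + (m − M) = 11.57 + 5.2531 = 16.82.

m = 16.82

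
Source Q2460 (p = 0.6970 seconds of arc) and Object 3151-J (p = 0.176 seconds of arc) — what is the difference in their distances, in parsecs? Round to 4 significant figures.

d_A = 1/0.6970″ = 1.4347 pc; d_B = 1/0.1760″ = 5.6818 pc.
|d_B − d_A| = |5.6818 − 1.4347| = 4.2471 pc.

4.247 pc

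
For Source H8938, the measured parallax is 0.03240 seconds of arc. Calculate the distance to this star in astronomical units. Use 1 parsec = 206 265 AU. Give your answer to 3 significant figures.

d = 1/p = 1/0.03240 = 30.864 pc.
In AU: 30.864 × 206265 = 6.3662 × 10^6 AU.

6.37 × 10^6 AU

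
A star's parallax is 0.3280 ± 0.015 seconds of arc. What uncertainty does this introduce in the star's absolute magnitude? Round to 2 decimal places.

σ_M = 0.10 mag

M = m − 5 log₁₀ d + 5 = m + 5 log₁₀ p + 5, so ∂M/∂p = 5/(p ln 10).
σ_M = (5/ln 10) · (σ_p/p) = 2.1715 × 0.015/0.3280 = 2.1715 × 0.045732 = 0.099307.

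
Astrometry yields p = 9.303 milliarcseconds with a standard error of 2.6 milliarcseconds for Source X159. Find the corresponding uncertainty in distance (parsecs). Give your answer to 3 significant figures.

30.0 pc

d = 1/p, so σ_d = σ_p / p².
σ_d = 0.00260 / (0.009303)² = 0.00260 / 0.000086546 = 30.042 pc.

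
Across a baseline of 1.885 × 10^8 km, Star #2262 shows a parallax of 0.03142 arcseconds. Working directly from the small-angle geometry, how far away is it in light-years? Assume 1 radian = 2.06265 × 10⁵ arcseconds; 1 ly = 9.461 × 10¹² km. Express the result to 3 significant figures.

131 ly

θ = 0.03142″ = 0.03142/206265 = 1.5233 × 10^-7 rad.
d = B/θ = (1.885 × 10^8) / (1.5233 × 10^-7) = 1.2374 × 10^15 km = (1.2374 × 10^15) / (9.461 × 10^12) ly = 130.79 ly.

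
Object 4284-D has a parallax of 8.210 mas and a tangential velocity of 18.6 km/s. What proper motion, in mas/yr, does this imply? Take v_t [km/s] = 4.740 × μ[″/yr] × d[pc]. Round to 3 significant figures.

32.2 mas/yr

d = 1/p = 1/0.008210″ = 121.8 pc.
μ = v_t / (4.74 d) = 18.6 / (4.74 × 121.8) = 18.6 / 577.33 = 0.032217 ″/yr = 32.217 mas/yr.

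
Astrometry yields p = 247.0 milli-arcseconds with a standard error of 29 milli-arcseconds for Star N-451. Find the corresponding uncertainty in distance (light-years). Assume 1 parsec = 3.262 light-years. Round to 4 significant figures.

1.551 ly

d = 1/p, so σ_d = σ_p / p².
σ_d = 0.0290 / (0.2470)² = 0.0290 / 0.061009 = 0.47534 pc = 0.47534 × 3.262 ly = 1.5506 ly.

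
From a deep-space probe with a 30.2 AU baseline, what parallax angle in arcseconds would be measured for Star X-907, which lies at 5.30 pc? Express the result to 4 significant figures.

p (arcsec) = B (AU) / d (pc).
p = 30.2 / 5.30 = 5.6981 arcsec.

5.698 arcsec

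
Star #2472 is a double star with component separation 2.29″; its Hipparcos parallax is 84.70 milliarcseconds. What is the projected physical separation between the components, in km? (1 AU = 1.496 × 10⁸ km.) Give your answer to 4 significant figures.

d = 1/p = 1/0.08470″ = 11.806 pc.
At distance d (pc), an angle of θ arcsec spans θ·d AU: s = 2.29 × 11.806 = 27.036 AU.
= 27.036 × 1.496 × 10⁸ km = 4.0446 × 10^9 km.

4.045 × 10^9 km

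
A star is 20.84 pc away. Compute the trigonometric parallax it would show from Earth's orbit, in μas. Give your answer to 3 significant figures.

48000 μas

p = 1/d = 1/20.84 = 0.047985 arcsec.
= 0.047985 × 10⁶ = 47985 μas.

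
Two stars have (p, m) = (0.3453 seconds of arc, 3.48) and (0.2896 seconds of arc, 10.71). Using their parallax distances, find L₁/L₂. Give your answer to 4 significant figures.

d₁ = 1/p₁ = 1/0.3453″ = 2.896 pc; d₂ = 1/p₂ = 1/0.2896″ = 3.453 pc.
M₁ = m₁ − 5 log₁₀ d₁ + 5 = 3.48 − 2.3090 + 5 = 6.1710.
M₂ = 10.71 − 2.6910 + 5 = 13.0190.
L₁/L₂ = 10^(0.4(M₂ − M₁)) = 10^(0.4 × 6.8480) = 10^2.73920 = 548.53.

L₁/L₂ = 548.5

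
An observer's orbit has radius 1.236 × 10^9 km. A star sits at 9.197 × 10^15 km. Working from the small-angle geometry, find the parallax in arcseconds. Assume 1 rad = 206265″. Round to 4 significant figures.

0.02772 arcsec

θ ≈ B/d = (1.236 × 10^9) / (9.197 × 10^15) = 1.3439 × 10^-7 rad.
In arcseconds: 1.3439 × 10^-7 × 206265 = 0.02772″.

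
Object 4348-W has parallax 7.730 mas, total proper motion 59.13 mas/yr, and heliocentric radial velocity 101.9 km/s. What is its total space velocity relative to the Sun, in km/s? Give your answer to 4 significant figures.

108.2 km/s

d = 1/p = 1/0.007730″ = 129.37 pc.
μ = 59.13 mas/yr = 0.05913 ″/yr.
v_t = 4.740 μ d = 4.740 × 0.05913 × 129.37 = 36.259 km/s.
v = √(v_r² + v_t²) = √(101.9² + 36.259²) = √11698.3 = 108.16 km/s.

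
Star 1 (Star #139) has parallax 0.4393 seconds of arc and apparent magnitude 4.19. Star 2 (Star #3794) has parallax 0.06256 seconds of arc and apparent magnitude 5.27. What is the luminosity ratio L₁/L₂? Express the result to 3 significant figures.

L₁/L₂ = 0.0548

d₁ = 1/p₁ = 1/0.4393″ = 2.2763 pc; d₂ = 1/p₂ = 1/0.06256″ = 15.985 pc.
M₁ = m₁ − 5 log₁₀ d₁ + 5 = 4.19 − 1.7861 + 5 = 7.4039.
M₂ = 5.27 − 6.0186 + 5 = 4.2514.
L₁/L₂ = 10^(0.4(M₂ − M₁)) = 10^(0.4 × (-3.1525)) = 10^(-1.26100) = 0.054828.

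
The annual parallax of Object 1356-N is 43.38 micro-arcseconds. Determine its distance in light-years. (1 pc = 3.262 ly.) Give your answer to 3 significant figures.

75200 light years

p = 43.38 micro-arcseconds = 0.00004338 arcsec.
d = 1/p = 1/0.00004338 = 23052 pc.
In light-years: 23052 × 3.262 = 75196 ly.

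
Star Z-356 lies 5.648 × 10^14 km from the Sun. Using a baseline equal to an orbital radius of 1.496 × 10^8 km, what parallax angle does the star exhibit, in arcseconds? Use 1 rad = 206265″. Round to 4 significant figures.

θ ≈ B/d = (1.496 × 10^8) / (5.648 × 10^14) = 2.6487 × 10^-7 rad.
In arcseconds: 2.6487 × 10^-7 × 206265 = 0.054633″.

0.05463 arcsec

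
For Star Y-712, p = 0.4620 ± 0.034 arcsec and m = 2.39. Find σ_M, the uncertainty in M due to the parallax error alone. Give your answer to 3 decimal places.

M = m − 5 log₁₀ d + 5 = m + 5 log₁₀ p + 5, so ∂M/∂p = 5/(p ln 10).
σ_M = (5/ln 10) · (σ_p/p) = 2.1715 × 0.034/0.4620 = 2.1715 × 0.073593 = 0.15981.

σ_M = 0.160 mag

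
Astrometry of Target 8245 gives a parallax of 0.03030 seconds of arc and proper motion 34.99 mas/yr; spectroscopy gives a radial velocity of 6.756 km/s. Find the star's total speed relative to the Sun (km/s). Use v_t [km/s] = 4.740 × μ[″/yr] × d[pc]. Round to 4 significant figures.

8.695 km/s

d = 1/p = 1/0.03030″ = 33.003 pc.
μ = 34.99 mas/yr = 0.03499 ″/yr.
v_t = 4.740 μ d = 4.740 × 0.03499 × 33.003 = 5.4736 km/s.
v = √(v_r² + v_t²) = √(6.756² + 5.4736²) = √75.6038 = 8.695 km/s.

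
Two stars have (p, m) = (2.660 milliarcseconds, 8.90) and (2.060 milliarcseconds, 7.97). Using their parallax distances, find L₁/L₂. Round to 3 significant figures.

d₁ = 1/p₁ = 1/0.002660″ = 375.94 pc; d₂ = 1/p₂ = 1/0.002060″ = 485.44 pc.
M₁ = m₁ − 5 log₁₀ d₁ + 5 = 8.90 − 12.8756 + 5 = 1.0244.
M₂ = 7.97 − 13.4307 + 5 = -0.4607.
L₁/L₂ = 10^(0.4(M₂ − M₁)) = 10^(0.4 × (-1.4851)) = 10^(-0.59404) = 0.25466.

L₁/L₂ = 0.255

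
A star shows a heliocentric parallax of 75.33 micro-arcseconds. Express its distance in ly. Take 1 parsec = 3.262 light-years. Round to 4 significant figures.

43300 ly

p = 75.33 micro-arcseconds = 0.00007533 arcsec.
d = 1/p = 1/0.00007533 = 13275 pc.
In light-years: 13275 × 3.262 = 43303 ly.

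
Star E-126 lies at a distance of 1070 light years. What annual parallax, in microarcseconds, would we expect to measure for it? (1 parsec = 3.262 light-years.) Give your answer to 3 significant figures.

3050 μas

d = 1070 ly ÷ 3.262 = 328.02 pc.
p = 1/d = 1/328.02 = 0.0030486 arcsec.
= 0.0030486 × 10⁶ = 3048.6 μas.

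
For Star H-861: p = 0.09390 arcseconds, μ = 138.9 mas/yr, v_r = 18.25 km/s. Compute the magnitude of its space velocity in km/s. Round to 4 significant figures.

d = 1/p = 1/0.09390″ = 10.65 pc.
μ = 138.9 mas/yr = 0.1389 ″/yr.
v_t = 4.740 μ d = 4.740 × 0.1389 × 10.65 = 7.0118 km/s.
v = √(v_r² + v_t²) = √(18.25² + 7.0118²) = √382.228 = 19.551 km/s.

19.55 km/s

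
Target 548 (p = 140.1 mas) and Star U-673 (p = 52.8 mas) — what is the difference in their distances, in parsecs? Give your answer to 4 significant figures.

11.80 pc

d_A = 1/0.1401″ = 7.1378 pc; d_B = 1/0.05280″ = 18.939 pc.
|d_B − d_A| = |18.939 − 7.1378| = 11.801 pc.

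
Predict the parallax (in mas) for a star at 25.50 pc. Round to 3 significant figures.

p = 1/d = 1/25.5 = 0.039216 arcsec.
= 0.039216 × 1000 = 39.216 mas.

39.2 mas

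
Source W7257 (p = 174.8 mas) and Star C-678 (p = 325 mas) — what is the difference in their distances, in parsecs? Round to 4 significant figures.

d_A = 1/0.1748″ = 5.7208 pc; d_B = 1/0.3250″ = 3.0769 pc.
|d_B − d_A| = |3.0769 − 5.7208| = 2.6439 pc.

2.644 pc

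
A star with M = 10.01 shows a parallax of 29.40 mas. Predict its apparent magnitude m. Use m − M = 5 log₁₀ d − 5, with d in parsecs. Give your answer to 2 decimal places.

m = 12.67

d = 1/p = 1/0.02940″ = 34.014 pc.
m − M = 5 log₁₀ d − 5 = 5 log₁₀(34.014) − 5 = 7.6583 − 5 = 2.6583.
m = M + (m − M) = 10.01 + 2.6583 = 12.67.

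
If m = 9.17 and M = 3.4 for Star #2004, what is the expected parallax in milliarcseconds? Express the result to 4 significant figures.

7.015 mas

m − M = 9.17 − 3.4 = 5.77.
d = 10^((m−M)/5 + 1) = 10^2.154 = 142.56 pc.
p = 1/d = 1/142.56 = 0.0070146 arcsec = 7.0146 mas.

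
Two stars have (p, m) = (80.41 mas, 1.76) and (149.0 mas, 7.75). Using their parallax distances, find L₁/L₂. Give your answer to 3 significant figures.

d₁ = 1/p₁ = 1/0.08041″ = 12.436 pc; d₂ = 1/p₂ = 1/0.1490″ = 6.7114 pc.
M₁ = m₁ − 5 log₁₀ d₁ + 5 = 1.76 − 5.4734 + 5 = 1.2866.
M₂ = 7.75 − 4.1341 + 5 = 8.6159.
L₁/L₂ = 10^(0.4(M₂ − M₁)) = 10^(0.4 × 7.3293) = 10^2.93172 = 854.52.

L₁/L₂ = 855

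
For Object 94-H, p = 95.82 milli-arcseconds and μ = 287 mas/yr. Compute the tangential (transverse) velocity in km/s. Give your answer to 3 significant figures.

14.2 km/s

d = 1/p = 1/0.09582″ = 10.436 pc.
μ = 287 mas/yr = 0.287 ″/yr.
v_t = 4.74 × μ × d = 4.74 × 0.287 × 10.436 = 14.197 km/s.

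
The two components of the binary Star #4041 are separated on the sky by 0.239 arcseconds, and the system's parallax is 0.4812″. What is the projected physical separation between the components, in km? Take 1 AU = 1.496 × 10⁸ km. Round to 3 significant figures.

7.43 × 10^7 km

d = 1/p = 1/0.4812″ = 2.0781 pc.
At distance d (pc), an angle of θ arcsec spans θ·d AU: s = 0.239 × 2.0781 = 0.49667 AU.
= 0.49667 × 1.496 × 10⁸ km = 7.4302 × 10^7 km.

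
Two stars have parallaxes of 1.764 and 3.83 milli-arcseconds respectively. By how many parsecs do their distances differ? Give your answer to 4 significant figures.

305.8 pc

d_A = 1/0.001764″ = 566.89 pc; d_B = 1/0.003830″ = 261.1 pc.
|d_B − d_A| = |261.1 − 566.89| = 305.79 pc.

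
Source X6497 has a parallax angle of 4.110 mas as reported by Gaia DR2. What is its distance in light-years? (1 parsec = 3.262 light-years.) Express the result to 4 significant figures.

p = 4.110 mas = 0.004110 arcsec.
d = 1/p = 1/0.004110 = 243.31 pc.
In light-years: 243.31 × 3.262 = 793.68 ly.

793.7 light years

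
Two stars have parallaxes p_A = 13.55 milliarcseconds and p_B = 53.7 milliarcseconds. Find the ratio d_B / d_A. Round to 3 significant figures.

0.252

Since d = 1/p, d_B/d_A = p_A/p_B.
= 13.55 / 53.7 = 0.25233.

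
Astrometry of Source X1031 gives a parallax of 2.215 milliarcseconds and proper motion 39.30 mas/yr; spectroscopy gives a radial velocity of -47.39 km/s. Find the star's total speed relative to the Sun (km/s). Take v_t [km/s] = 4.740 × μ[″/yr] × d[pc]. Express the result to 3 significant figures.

96.5 km/s

d = 1/p = 1/0.002215″ = 451.47 pc.
μ = 39.30 mas/yr = 0.03930 ″/yr.
v_t = 4.740 μ d = 4.740 × 0.03930 × 451.47 = 84.101 km/s.
v = √(v_r² + v_t²) = √((-47.39)² + 84.101²) = √9318.79 = 96.534 km/s.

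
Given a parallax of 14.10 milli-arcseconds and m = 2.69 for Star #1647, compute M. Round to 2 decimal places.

d = 1/p = 1/0.01410″ = 70.922 pc.
m − M = 5 log₁₀(70.922) − 5 = 9.2539 − 5 = 4.2539.
M = m − (m − M) = 2.69 − 4.2539 = -1.56.

M = -1.56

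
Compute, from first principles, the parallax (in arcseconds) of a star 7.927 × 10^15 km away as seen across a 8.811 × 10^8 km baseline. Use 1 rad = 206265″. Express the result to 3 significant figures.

θ ≈ B/d = (8.811 × 10^8) / (7.927 × 10^15) = 1.1115 × 10^-7 rad.
In arcseconds: 1.1115 × 10^-7 × 206265 = 0.022926″.

0.0229 arcsec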